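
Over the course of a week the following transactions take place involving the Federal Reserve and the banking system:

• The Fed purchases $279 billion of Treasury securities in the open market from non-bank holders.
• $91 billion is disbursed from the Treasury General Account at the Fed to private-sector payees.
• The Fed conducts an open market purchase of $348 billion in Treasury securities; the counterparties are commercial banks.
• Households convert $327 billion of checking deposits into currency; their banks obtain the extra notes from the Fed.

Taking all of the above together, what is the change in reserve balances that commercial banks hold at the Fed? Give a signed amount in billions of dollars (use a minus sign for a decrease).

+$391 billion

Asset purchase (from non-banks) $279 billion: the Fed pays by crediting reserve accounts → +$279B.
Government spending $91 billion: government payments flow into bank reserve accounts → +$91B.
OMO purchase (from banks) $348 billion: the Fed pays by crediting reserve accounts → +$348B.
Currency withdrawal $327 billion: banks swap reserves for currency → −$327B.
Net: 279 + 91 + 348 − 327 = +$391 billion.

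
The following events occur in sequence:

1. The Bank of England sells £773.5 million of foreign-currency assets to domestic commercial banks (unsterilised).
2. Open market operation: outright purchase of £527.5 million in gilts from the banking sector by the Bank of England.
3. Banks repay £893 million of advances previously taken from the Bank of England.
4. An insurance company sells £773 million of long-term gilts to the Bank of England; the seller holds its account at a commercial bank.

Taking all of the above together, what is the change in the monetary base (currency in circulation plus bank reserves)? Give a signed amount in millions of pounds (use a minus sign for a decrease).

-£366 million

FX sale £773.5 million: Bank of England balance sheet contracts → −£773.5M.
OMO purchase (from banks) £527.5 million: Bank of England balance sheet expands → +£527.5M.
Discount-window repayment £893 million: Bank of England balance sheet contracts → −£893M.
Asset purchase (from non-banks) £773 million: Bank of England balance sheet expands → +£773M.
Net: −773.5 + 527.5 − 893 + 773 = -£366 million.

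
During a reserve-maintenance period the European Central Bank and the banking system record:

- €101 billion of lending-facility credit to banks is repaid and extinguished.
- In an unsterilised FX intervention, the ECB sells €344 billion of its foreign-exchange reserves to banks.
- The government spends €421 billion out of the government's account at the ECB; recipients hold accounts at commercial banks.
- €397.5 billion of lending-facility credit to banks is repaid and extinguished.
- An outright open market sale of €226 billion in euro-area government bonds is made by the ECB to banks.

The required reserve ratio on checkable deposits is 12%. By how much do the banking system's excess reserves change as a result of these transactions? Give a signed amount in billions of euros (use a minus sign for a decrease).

-€698.02 billion

Discount-window repayment €101 billion: reserves −€101B, deposits 0.
FX sale €344 billion: reserves −€344B, deposits 0.
Government spending €421 billion: reserves +€421B, deposits +€421B.
Discount-window repayment €397.5 billion: reserves −€397.5B, deposits 0.
OMO sale (to banks) €226 billion: reserves −€226B, deposits 0.
Totals: Δreserves = −€647.5B, Δdeposits = +€421B.
Δrequired reserves = 12% × +€421B = +€50.52B.
Δexcess reserves = Δreserves − Δrequired = −€647.5B − (+€50.52B) = -€698.02 billion.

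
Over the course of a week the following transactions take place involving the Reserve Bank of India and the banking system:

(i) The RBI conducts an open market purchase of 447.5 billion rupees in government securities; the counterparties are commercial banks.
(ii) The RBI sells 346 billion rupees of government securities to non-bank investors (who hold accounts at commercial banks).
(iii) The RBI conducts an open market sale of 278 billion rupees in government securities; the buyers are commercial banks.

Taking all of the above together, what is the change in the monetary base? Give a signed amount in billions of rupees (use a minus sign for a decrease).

RBI balance sheet:
  Assets:      Securities −176.5B
  Liabilities: Bank reserves −176.5B
Monetary base = currency + reserves: 0 + (−176.5B) = -176.5 billion.

-176.5 billion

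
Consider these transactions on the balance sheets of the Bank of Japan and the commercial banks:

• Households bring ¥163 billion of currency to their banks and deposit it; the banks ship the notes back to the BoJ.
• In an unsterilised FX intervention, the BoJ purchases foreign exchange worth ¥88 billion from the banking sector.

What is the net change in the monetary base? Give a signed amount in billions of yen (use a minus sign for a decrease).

+¥88 billion

Currency deposit ¥163 billion: just a shift between currency and reserves — both are base money → 0.
FX purchase ¥88 billion: BoJ balance sheet expands → +¥88B.
Net: 0 + 88 = +¥88 billion.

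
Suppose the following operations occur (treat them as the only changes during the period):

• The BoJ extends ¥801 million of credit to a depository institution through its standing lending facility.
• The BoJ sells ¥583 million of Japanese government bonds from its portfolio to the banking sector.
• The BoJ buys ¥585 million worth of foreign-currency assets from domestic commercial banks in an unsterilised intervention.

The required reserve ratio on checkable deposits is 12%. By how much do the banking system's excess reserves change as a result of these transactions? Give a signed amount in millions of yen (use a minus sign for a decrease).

Discount-window loan ¥801 million: reserves +¥801M, deposits 0.
OMO sale (to banks) ¥583 million: reserves −¥583M, deposits 0.
FX purchase ¥585 million: reserves +¥585M, deposits 0.
Totals: Δreserves = +¥803M, Δdeposits = 0.
Δrequired reserves = 12% × 0 = 0.
Δexcess reserves = Δreserves − Δrequired = +¥803M − (0) = +¥803 million.

+¥803 million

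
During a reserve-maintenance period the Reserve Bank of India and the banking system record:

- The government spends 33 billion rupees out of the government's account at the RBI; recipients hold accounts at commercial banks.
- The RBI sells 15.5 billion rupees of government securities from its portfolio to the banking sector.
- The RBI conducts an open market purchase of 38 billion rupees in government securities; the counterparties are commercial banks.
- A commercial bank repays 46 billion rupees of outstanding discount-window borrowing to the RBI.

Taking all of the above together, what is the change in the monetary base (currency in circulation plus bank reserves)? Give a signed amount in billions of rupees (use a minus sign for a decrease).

Government spending 33 billion rupees: a non-base liability converts back to reserves → +33B.
OMO sale (to banks) 15.5 billion rupees: RBI balance sheet contracts → −15.5B.
OMO purchase (from banks) 38 billion rupees: RBI balance sheet expands → +38B.
Discount-window repayment 46 billion rupees: RBI balance sheet contracts → −46B.
Net: 33 − 15.5 + 38 − 46 = +9.5 billion.

+9.5 billion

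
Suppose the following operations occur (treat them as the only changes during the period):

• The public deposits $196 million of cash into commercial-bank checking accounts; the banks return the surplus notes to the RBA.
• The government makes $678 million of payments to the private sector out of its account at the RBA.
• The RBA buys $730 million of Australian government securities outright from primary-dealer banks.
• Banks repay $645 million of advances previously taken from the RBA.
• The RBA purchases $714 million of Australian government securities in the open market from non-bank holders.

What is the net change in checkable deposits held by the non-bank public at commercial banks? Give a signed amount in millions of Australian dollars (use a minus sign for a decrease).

+$1588 million

Currency deposit $196 million: non-bank counterparties' bank balances rise → +$196M.
Government spending $678 million: non-bank counterparties' bank balances rise → +$678M.
OMO purchase (from banks) $730 million: the counterparty is a bank, so public deposits are unchanged → 0.
Discount-window repayment $645 million: the counterparty is a bank, so public deposits are unchanged → 0.
Asset purchase (from non-banks) $714 million: non-bank counterparties' bank balances rise → +$714M.
Net: 196 + 678 + 0 + 0 + 714 = +$1588 million.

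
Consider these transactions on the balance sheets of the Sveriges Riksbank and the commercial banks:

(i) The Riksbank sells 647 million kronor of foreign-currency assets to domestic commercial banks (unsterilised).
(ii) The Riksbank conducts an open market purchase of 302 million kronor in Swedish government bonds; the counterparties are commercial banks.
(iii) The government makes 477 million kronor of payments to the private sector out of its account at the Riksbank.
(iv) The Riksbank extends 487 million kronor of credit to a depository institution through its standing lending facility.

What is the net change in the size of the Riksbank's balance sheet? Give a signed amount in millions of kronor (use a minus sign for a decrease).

+142 million

Riksbank balance sheet:
  Assets:      Securities +302M, Loans to banks +487M, Foreign assets −647M
  Liabilities: Bank reserves +619M, Government deposits −477M
Change in total Riksbank assets = +142 million.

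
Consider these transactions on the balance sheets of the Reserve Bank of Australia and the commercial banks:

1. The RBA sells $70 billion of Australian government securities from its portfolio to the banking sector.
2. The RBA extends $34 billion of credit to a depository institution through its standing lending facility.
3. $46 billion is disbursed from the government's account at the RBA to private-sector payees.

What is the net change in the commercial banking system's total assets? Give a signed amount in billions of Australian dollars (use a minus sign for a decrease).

OMO sale (to banks) $70 billion: just an asset swap on bank balance sheets → 0.
Discount-window loan $34 billion: bank balance sheets expand → +$34B.
Government spending $46 billion: bank balance sheets expand → +$46B.
Net: 0 + 34 + 46 = +$80 billion.

+$80 billion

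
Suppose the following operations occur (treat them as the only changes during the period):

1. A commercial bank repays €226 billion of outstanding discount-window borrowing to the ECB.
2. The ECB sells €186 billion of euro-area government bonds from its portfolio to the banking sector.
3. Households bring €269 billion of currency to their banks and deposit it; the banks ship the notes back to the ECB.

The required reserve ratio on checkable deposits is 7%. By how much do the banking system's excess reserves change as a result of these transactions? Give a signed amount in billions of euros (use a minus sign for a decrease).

-€161.83 billion

Discount-window repayment €226 billion: reserves −€226B, deposits 0.
OMO sale (to banks) €186 billion: reserves −€186B, deposits 0.
Currency deposit €269 billion: reserves +€269B, deposits +€269B.
Totals: Δreserves = −€143B, Δdeposits = +€269B.
Δrequired reserves = 7% × +€269B = +€18.83B.
Δexcess reserves = Δreserves − Δrequired = −€143B − (+€18.83B) = -€161.83 billion.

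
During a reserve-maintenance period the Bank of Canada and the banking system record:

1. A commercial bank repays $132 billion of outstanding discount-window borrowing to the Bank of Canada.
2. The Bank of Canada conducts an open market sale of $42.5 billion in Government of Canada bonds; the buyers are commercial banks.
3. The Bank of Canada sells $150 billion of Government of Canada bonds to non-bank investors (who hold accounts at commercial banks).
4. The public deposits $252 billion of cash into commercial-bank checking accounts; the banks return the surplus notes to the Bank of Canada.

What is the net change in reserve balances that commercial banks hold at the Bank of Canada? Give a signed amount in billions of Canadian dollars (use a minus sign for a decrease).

-$72.5 billion

Discount-window repayment $132 billion: repayment is debited from reserves → −$132B.
OMO sale (to banks) $42.5 billion: the buying banks pay out of their reserve balances → −$42.5B.
Asset sale (to non-banks) $150 billion: the non-bank buyers' banks settle from reserves → −$150B.
Currency deposit $252 billion: returned notes are swapped for reserve credit → +$252B.
Net: −132 − 42.5 − 150 + 252 = -$72.5 billion.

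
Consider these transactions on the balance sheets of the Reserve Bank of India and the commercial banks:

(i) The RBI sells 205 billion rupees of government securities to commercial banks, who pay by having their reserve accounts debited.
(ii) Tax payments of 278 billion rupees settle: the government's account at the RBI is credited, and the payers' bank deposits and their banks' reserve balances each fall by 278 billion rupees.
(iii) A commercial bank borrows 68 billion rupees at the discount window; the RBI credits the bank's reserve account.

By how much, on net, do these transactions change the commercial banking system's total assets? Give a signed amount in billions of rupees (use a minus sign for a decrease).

-210 billion

RBI balance sheet:
  Assets:      Securities −205B, Loans to banks +68B
  Liabilities: Bank reserves −415B, Government deposits +278B
Commercial banking system:
  Assets:      Reserves at CB −415B, Securities +205B
  Liabilities: Checkable deposits −278B, Borrowings from CB +68B
Change in total bank assets = -210 billion.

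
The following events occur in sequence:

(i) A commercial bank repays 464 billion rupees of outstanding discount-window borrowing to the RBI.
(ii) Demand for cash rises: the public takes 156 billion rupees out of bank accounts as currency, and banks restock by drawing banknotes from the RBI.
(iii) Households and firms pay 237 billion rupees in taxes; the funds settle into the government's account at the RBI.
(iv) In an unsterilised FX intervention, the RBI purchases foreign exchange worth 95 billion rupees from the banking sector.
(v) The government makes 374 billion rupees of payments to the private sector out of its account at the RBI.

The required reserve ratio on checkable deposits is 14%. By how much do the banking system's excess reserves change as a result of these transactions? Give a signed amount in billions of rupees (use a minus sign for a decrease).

Discount-window repayment 464 billion rupees: reserves −464B, deposits 0.
Currency withdrawal 156 billion rupees: reserves −156B, deposits −156B.
Government account inflow 237 billion rupees: reserves −237B, deposits −237B.
FX purchase 95 billion rupees: reserves +95B, deposits 0.
Government spending 374 billion rupees: reserves +374B, deposits +374B.
Totals: Δreserves = −388B, Δdeposits = −19B.
Δrequired reserves = 14% × −19B = −2.66B.
Δexcess reserves = Δreserves − Δrequired = −388B − (−2.66B) = -385.34 billion.

-385.34 billion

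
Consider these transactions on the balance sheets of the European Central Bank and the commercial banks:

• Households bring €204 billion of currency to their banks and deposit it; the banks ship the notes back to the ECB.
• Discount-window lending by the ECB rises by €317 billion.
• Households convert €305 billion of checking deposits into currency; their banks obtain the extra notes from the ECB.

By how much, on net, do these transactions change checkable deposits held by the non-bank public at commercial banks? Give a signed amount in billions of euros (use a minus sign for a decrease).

ECB balance sheet:
  Assets:      Loans to banks +€317B
  Liabilities: Bank reserves +€216B, Currency in circulation +€101B
Commercial banking system:
  Assets:      Reserves at CB +€216B
  Liabilities: Checkable deposits −€101B, Borrowings from CB +€317B
So the change in checkable deposits held by the non-bank public at commercial banks is -€101 billion.

-€101 billion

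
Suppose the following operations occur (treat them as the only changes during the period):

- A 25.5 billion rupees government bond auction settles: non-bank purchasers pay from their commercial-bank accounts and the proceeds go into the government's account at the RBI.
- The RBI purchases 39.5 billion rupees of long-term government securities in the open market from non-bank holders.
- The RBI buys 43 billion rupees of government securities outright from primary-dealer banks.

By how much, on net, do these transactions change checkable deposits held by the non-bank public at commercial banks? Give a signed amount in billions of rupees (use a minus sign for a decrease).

Government account inflow 25.5 billion rupees: non-bank counterparties' bank balances fall → −25.5B.
Asset purchase (from non-banks) 39.5 billion rupees: non-bank counterparties' bank balances rise → +39.5B.
OMO purchase (from banks) 43 billion rupees: the counterparty is a bank, so public deposits are unchanged → 0.
Net: −25.5 + 39.5 + 0 = +14 billion.

+14 billion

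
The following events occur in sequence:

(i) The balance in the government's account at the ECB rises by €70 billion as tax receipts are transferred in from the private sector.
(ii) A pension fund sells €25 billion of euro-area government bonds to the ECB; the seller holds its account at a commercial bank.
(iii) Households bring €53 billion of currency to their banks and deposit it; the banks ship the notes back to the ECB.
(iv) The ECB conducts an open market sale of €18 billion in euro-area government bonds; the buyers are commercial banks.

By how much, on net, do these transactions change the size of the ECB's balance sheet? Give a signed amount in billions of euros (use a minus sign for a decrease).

Government account inflow €70 billion: only the composition of liabilities changes → 0.
Asset purchase (from non-banks) €25 billion: an ECB asset is acquired → +€25B.
Currency deposit €53 billion: only the composition of liabilities changes → 0.
OMO sale (to banks) €18 billion: an ECB asset is shed → −€18B.
Net: 0 + 25 + 0 − 18 = +€7 billion.

+€7 billion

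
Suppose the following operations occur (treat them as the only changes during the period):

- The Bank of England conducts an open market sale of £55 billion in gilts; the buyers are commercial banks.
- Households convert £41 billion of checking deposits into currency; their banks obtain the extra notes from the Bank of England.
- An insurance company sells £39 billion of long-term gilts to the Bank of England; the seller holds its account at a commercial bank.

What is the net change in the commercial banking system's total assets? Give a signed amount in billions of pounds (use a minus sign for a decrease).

Bank of England balance sheet:
  Assets:      Securities −£16B
  Liabilities: Bank reserves −£57B, Currency in circulation +£41B
Commercial banking system:
  Assets:      Reserves at CB −£57B, Securities +£55B
  Liabilities: Checkable deposits −£2B
Change in total bank assets = -£2 billion.

-£2 billion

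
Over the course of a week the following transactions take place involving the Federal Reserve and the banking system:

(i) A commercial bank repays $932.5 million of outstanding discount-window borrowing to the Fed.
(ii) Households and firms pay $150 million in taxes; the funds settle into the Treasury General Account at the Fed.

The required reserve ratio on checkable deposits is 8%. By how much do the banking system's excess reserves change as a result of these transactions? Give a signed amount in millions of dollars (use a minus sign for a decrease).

Discount-window repayment $932.5 million: reserves −$932.5M, deposits 0.
Government account inflow $150 million: reserves −$150M, deposits −$150M.
Totals: Δreserves = −$1082.5M, Δdeposits = −$150M.
Δrequired reserves = 8% × −$150M = −$12M.
Δexcess reserves = Δreserves − Δrequired = −$1082.5M − (−$12M) = -$1070.5 million.

-$1070.5 million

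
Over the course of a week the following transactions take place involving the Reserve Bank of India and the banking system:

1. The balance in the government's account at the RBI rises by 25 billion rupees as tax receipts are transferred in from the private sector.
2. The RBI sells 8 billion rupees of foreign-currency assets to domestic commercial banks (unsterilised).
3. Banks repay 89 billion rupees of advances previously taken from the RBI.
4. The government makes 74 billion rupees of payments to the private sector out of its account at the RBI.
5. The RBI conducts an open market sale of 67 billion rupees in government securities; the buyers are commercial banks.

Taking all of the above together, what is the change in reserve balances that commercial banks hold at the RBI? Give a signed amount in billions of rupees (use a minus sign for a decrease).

-115 billion

RBI balance sheet:
  Assets:      Securities −67B, Loans to banks −89B, Foreign assets −8B
  Liabilities: Bank reserves −115B, Government deposits −49B
So the change in reserve balances that commercial banks hold at the RBI is -115 billion.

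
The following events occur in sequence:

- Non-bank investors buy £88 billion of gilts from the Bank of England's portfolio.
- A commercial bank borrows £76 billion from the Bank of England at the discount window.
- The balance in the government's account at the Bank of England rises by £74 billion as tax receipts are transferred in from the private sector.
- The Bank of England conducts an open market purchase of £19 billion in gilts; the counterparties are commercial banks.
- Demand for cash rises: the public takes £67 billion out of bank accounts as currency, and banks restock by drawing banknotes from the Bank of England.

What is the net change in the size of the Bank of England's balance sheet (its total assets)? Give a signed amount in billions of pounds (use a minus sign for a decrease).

Asset sale (to non-banks) £88 billion: a Bank of England asset is shed → −£88B.
Discount-window loan £76 billion: a Bank of England asset is acquired → +£76B.
Government account inflow £74 billion: only the composition of liabilities changes → 0.
OMO purchase (from banks) £19 billion: a Bank of England asset is acquired → +£19B.
Currency withdrawal £67 billion: only the composition of liabilities changes → 0.
Net: −88 + 76 + 0 + 19 + 0 = +£7 billion.

+£7 billion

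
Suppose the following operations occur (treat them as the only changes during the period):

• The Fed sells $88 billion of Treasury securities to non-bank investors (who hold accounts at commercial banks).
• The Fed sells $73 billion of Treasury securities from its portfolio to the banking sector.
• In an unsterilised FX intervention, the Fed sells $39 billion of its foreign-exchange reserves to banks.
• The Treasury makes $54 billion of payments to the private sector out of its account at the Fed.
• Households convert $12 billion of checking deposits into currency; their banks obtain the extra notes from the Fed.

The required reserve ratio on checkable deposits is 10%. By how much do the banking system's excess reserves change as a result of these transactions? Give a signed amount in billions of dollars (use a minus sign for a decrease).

-$153.4 billion

Asset sale (to non-banks) $88 billion: reserves −$88B, deposits −$88B.
OMO sale (to banks) $73 billion: reserves −$73B, deposits 0.
FX sale $39 billion: reserves −$39B, deposits 0.
Government spending $54 billion: reserves +$54B, deposits +$54B.
Currency withdrawal $12 billion: reserves −$12B, deposits −$12B.
Totals: Δreserves = −$158B, Δdeposits = −$46B.
Δrequired reserves = 10% × −$46B = −$4.6B.
Δexcess reserves = Δreserves − Δrequired = −$158B − (−$4.6B) = -$153.4 billion.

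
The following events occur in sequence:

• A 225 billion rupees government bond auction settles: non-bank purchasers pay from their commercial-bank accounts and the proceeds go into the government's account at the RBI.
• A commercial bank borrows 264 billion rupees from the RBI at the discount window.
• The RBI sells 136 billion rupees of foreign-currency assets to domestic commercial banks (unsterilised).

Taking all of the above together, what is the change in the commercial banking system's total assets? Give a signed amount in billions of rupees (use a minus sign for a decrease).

+39 billion

RBI balance sheet:
  Assets:      Loans to banks +264B, Foreign assets −136B
  Liabilities: Bank reserves −97B, Government deposits +225B
Commercial banking system:
  Assets:      Reserves at CB −97B, Foreign assets +136B
  Liabilities: Checkable deposits −225B, Borrowings from CB +264B
Change in total bank assets = +39 billion.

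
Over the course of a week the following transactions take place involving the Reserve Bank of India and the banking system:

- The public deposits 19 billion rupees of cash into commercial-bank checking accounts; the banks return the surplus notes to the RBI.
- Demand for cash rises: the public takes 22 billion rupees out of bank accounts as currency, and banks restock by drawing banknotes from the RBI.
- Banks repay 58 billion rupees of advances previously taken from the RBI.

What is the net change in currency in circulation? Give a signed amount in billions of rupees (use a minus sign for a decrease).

+3 billion

RBI balance sheet:
  Assets:      Loans to banks −58B
  Liabilities: Bank reserves −61B, Currency in circulation +3B
So the change in currency in circulation is +3 billion.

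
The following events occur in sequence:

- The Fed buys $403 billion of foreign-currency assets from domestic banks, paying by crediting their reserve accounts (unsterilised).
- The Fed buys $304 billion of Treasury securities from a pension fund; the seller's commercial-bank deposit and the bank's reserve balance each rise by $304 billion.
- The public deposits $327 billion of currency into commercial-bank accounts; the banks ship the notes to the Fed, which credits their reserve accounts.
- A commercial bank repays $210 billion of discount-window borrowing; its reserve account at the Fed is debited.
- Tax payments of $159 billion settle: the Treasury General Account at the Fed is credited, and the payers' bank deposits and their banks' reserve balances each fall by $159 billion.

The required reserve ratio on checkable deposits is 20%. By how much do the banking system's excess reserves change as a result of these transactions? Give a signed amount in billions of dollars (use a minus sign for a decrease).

+$570.6 billion

FX purchase $403 billion: reserves +$403B, deposits 0.
Asset purchase (from non-banks) $304 billion: reserves +$304B, deposits +$304B.
Currency deposit $327 billion: reserves +$327B, deposits +$327B.
Discount-window repayment $210 billion: reserves −$210B, deposits 0.
Government account inflow $159 billion: reserves −$159B, deposits −$159B.
Totals: Δreserves = +$665B, Δdeposits = +$472B.
Δrequired reserves = 20% × +$472B = +$94.4B.
Δexcess reserves = Δreserves − Δrequired = +$665B − (+$94.4B) = +$570.6 billion.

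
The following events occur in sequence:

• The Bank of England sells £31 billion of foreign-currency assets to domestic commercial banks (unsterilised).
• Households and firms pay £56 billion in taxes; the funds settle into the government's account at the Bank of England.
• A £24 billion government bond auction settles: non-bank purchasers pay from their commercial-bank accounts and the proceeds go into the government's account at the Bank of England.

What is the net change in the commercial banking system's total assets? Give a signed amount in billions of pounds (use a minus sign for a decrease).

-£80 billion

FX sale £31 billion: just an asset swap on bank balance sheets → 0.
Government account inflow £56 billion: bank balance sheets shrink → −£56B.
Government account inflow £24 billion: bank balance sheets shrink → −£24B.
Net: 0 − 56 − 24 = -£80 billion.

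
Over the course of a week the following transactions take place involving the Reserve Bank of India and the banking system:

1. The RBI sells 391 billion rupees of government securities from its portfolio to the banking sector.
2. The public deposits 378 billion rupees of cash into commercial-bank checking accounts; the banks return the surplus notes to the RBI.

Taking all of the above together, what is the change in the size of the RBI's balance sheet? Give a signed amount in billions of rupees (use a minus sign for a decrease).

-391 billion

RBI balance sheet:
  Assets:      Securities −391B
  Liabilities: Bank reserves −13B, Currency in circulation −378B
Change in total RBI assets = -391 billion.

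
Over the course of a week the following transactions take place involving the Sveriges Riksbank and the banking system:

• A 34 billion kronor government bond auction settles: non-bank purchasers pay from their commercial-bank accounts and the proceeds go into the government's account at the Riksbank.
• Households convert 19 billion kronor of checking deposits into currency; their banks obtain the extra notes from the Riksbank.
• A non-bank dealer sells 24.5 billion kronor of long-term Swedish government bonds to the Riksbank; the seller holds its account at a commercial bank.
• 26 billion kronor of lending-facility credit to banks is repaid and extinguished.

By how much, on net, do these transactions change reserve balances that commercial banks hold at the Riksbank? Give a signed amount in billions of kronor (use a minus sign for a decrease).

-54.5 billion

Riksbank balance sheet:
  Assets:      Securities +24.5B, Loans to banks −26B
  Liabilities: Bank reserves −54.5B, Currency in circulation +19B, Government deposits +34B
Commercial banking system:
  Assets:      Reserves at CB −54.5B
  Liabilities: Checkable deposits −28.5B, Borrowings from CB −26B
So the change in reserve balances that commercial banks hold at the Riksbank is -54.5 billion.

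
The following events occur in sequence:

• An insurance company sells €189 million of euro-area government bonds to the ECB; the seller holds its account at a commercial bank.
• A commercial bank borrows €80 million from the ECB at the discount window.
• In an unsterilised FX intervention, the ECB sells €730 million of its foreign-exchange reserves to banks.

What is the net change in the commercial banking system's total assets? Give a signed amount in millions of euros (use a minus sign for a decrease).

+€269 million

Asset purchase (from non-banks) €189 million: bank balance sheets expand → +€189M.
Discount-window loan €80 million: bank balance sheets expand → +€80M.
FX sale €730 million: just an asset swap on bank balance sheets → 0.
Net: 189 + 80 + 0 = +€269 million.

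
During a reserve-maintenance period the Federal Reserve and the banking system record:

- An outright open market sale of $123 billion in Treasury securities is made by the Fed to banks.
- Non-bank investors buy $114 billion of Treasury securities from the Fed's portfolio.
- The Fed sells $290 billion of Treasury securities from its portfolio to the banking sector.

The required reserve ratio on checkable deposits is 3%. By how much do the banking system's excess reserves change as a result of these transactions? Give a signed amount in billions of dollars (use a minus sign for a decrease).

OMO sale (to banks) $123 billion: reserves −$123B, deposits 0.
Asset sale (to non-banks) $114 billion: reserves −$114B, deposits −$114B.
OMO sale (to banks) $290 billion: reserves −$290B, deposits 0.
Totals: Δreserves = −$527B, Δdeposits = −$114B.
Δrequired reserves = 3% × −$114B = −$3.42B.
Δexcess reserves = Δreserves − Δrequired = −$527B − (−$3.42B) = -$523.58 billion.

-$523.58 billion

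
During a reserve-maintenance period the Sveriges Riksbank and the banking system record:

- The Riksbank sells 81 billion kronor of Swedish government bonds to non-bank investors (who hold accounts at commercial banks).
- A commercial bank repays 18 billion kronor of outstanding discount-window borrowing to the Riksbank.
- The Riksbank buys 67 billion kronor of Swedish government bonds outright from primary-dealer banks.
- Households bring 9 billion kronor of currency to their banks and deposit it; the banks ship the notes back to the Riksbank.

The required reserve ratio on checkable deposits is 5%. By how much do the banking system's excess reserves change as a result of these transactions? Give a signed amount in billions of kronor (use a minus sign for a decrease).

Asset sale (to non-banks) 81 billion kronor: reserves −81B, deposits −81B.
Discount-window repayment 18 billion kronor: reserves −18B, deposits 0.
OMO purchase (from banks) 67 billion kronor: reserves +67B, deposits 0.
Currency deposit 9 billion kronor: reserves +9B, deposits +9B.
Totals: Δreserves = −23B, Δdeposits = −72B.
Δrequired reserves = 5% × −72B = −3.6B.
Δexcess reserves = Δreserves − Δrequired = −23B − (−3.6B) = -19.4 billion.

-19.4 billion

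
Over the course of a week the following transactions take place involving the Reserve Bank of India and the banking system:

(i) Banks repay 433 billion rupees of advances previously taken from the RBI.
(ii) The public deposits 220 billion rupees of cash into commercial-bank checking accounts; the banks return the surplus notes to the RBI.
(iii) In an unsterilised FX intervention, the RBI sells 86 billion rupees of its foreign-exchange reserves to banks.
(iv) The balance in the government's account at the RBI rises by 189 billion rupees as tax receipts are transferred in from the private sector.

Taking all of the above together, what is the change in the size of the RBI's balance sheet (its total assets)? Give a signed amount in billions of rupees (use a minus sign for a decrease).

-519 billion

RBI balance sheet:
  Assets:      Loans to banks −433B, Foreign assets −86B
  Liabilities: Bank reserves −488B, Currency in circulation −220B, Government deposits +189B
Change in total RBI assets = -519 billion.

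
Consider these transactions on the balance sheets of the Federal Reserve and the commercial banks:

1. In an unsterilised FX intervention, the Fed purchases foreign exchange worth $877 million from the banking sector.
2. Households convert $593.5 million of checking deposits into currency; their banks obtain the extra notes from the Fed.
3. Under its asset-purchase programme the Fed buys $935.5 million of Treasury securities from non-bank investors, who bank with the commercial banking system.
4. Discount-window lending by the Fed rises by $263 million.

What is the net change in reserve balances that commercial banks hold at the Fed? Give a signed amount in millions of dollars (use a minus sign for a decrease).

+$1482 million

FX purchase $877 million: the Fed pays by crediting reserve accounts → +$877M.
Currency withdrawal $593.5 million: banks swap reserves for currency → −$593.5M.
Asset purchase (from non-banks) $935.5 million: the Fed pays by crediting reserve accounts → +$935.5M.
Discount-window loan $263 million: the loan is credited to the bank's reserve account → +$263M.
Net: 877 − 593.5 + 935.5 + 263 = +$1482 million.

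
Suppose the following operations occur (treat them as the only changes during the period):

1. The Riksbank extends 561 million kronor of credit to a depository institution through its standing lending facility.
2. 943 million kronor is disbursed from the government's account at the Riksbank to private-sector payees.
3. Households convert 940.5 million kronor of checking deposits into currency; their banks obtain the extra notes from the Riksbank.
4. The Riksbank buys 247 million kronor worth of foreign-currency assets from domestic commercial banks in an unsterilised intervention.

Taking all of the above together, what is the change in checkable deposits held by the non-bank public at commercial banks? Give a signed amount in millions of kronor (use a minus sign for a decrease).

+2.5 million

Riksbank balance sheet:
  Assets:      Loans to banks +561M, Foreign assets +247M
  Liabilities: Bank reserves +810.5M, Currency in circulation +940.5M, Government deposits −943M
Commercial banking system:
  Assets:      Reserves at CB +810.5M, Foreign assets −247M
  Liabilities: Checkable deposits +2.5M, Borrowings from CB +561M
So the change in checkable deposits held by the non-bank public at commercial banks is +2.5 million.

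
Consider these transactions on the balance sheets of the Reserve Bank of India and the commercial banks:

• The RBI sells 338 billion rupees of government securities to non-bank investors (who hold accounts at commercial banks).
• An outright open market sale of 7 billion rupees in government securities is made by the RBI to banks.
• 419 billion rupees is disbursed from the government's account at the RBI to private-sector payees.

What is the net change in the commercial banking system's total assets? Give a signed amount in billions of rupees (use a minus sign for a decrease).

Asset sale (to non-banks) 338 billion rupees: bank balance sheets shrink → −338B.
OMO sale (to banks) 7 billion rupees: just an asset swap on bank balance sheets → 0.
Government spending 419 billion rupees: bank balance sheets expand → +419B.
Net: −338 + 0 + 419 = +81 billion.

+81 billion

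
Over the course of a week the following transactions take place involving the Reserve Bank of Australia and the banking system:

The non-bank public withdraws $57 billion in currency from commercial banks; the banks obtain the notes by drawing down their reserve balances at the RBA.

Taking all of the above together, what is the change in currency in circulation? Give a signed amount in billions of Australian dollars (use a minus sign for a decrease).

RBA balance sheet:
  Assets:      no change
  Liabilities: Bank reserves −$57B, Currency in circulation +$57B
So the change in currency in circulation is +$57 billion.

+$57 billion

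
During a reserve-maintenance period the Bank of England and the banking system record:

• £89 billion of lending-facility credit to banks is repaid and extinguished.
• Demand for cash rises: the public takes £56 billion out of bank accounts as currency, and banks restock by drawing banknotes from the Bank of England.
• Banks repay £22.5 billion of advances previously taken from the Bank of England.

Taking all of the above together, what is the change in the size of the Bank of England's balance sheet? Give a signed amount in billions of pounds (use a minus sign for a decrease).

Bank of England balance sheet:
  Assets:      Loans to banks −£111.5B
  Liabilities: Bank reserves −£167.5B, Currency in circulation +£56B
Change in total Bank of England assets = -£111.5 billion.

-£111.5 billion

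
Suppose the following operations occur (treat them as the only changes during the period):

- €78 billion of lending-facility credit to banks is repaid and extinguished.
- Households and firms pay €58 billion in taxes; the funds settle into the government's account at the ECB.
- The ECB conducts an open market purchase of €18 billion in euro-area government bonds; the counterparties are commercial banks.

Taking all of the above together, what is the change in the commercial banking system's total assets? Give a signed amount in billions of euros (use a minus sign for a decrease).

-€136 billion

ECB balance sheet:
  Assets:      Securities +€18B, Loans to banks −€78B
  Liabilities: Bank reserves −€118B, Government deposits +€58B
Commercial banking system:
  Assets:      Reserves at CB −€118B, Securities −€18B
  Liabilities: Checkable deposits −€58B, Borrowings from CB −€78B
Change in total bank assets = -€136 billion.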